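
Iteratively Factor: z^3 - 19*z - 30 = (z + 3)*(z^2 - 3*z - 10) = (z - 5)*(z + 3)*(z + 2)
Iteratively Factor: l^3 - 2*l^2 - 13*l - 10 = (l - 5)*(l^2 + 3*l + 2) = (l - 5)*(l + 1)*(l + 2)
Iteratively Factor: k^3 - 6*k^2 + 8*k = (k - 4)*(k^2 - 2*k) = (k - 4)*(k - 2)*(k)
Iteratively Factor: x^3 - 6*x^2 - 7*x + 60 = (x + 3)*(x^2 - 9*x + 20) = (x - 4)*(x + 3)*(x - 5)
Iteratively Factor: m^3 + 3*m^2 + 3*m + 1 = (m + 1)*(m^2 + 2*m + 1) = (m + 1)^2*(m + 1)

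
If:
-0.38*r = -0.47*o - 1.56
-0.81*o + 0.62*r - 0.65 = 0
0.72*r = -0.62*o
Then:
No Solution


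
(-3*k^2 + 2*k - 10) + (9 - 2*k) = -3*k^2 - 1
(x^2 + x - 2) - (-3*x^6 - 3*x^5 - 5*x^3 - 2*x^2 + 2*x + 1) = 3*x^6 + 3*x^5 + 5*x^3 + 3*x^2 - x - 3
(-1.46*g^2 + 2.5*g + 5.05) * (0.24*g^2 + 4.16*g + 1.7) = -0.3504*g^4 - 5.4736*g^3 + 9.13*g^2 + 25.258*g + 8.585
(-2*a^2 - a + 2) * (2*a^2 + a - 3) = -4*a^4 - 4*a^3 + 9*a^2 + 5*a - 6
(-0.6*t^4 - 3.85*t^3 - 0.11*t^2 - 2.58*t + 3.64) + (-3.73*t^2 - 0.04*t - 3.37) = -0.6*t^4 - 3.85*t^3 - 3.84*t^2 - 2.62*t + 0.27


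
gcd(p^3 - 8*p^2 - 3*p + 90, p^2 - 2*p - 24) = p - 6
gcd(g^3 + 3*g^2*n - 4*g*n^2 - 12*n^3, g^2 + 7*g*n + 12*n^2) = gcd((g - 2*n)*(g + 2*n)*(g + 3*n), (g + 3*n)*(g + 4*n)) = g + 3*n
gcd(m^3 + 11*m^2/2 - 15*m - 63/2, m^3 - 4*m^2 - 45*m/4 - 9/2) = m + 3/2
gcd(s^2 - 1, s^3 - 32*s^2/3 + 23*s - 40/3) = s - 1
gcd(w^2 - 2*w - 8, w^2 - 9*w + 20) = w - 4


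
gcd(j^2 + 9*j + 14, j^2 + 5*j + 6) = j + 2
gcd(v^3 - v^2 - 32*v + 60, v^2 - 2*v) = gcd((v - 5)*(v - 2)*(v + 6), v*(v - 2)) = v - 2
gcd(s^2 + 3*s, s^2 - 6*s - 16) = 1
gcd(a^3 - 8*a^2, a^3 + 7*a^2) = a^2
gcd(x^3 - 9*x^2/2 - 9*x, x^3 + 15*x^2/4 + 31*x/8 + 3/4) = x + 3/2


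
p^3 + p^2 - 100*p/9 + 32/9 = (p - 8/3)*(p - 1/3)*(p + 4)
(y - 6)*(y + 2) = y^2 - 4*y - 12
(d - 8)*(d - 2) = d^2 - 10*d + 16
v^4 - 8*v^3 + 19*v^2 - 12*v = v*(v - 4)*(v - 3)*(v - 1)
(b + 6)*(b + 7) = b^2 + 13*b + 42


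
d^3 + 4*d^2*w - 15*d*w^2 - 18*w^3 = (d - 3*w)*(d + w)*(d + 6*w)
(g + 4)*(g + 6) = g^2 + 10*g + 24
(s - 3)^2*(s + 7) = s^3 + s^2 - 33*s + 63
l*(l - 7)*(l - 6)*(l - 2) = l^4 - 15*l^3 + 68*l^2 - 84*l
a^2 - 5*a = a*(a - 5)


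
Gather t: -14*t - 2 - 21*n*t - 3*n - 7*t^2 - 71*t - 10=-3*n - 7*t^2 + t*(-21*n - 85) - 12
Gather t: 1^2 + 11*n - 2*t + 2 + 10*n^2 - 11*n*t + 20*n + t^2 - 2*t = 10*n^2 + 31*n + t^2 + t*(-11*n - 4) + 3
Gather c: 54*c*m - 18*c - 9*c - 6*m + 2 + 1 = c*(54*m - 27) - 6*m + 3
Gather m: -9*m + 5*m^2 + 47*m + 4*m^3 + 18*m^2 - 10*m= 4*m^3 + 23*m^2 + 28*m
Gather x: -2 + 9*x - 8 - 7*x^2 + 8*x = -7*x^2 + 17*x - 10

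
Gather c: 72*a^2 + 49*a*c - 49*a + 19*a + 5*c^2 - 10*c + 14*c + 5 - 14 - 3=72*a^2 - 30*a + 5*c^2 + c*(49*a + 4) - 12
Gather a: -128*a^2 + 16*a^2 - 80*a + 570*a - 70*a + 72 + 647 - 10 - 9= -112*a^2 + 420*a + 700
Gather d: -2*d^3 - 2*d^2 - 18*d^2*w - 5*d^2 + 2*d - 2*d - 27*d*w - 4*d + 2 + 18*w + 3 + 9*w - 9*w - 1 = -2*d^3 + d^2*(-18*w - 7) + d*(-27*w - 4) + 18*w + 4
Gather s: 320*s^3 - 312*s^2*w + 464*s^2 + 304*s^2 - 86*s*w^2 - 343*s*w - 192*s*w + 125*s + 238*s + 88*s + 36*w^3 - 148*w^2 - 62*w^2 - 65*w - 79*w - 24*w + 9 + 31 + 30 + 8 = 320*s^3 + s^2*(768 - 312*w) + s*(-86*w^2 - 535*w + 451) + 36*w^3 - 210*w^2 - 168*w + 78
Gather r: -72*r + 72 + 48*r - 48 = 24 - 24*r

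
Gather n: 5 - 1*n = 5 - n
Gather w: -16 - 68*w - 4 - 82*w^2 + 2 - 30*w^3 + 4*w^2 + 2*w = -30*w^3 - 78*w^2 - 66*w - 18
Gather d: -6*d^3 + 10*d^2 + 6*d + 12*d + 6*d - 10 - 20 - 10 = -6*d^3 + 10*d^2 + 24*d - 40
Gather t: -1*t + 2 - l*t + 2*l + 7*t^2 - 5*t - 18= 2*l + 7*t^2 + t*(-l - 6) - 16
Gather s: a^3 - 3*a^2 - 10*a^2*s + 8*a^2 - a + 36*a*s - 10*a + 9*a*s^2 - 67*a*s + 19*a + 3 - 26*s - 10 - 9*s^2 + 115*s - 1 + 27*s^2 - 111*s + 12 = a^3 + 5*a^2 + 8*a + s^2*(9*a + 18) + s*(-10*a^2 - 31*a - 22) + 4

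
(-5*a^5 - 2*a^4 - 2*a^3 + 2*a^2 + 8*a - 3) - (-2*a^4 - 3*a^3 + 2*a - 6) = -5*a^5 + a^3 + 2*a^2 + 6*a + 3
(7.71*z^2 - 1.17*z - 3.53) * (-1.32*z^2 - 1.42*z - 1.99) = -10.1772*z^4 - 9.4038*z^3 - 9.0219*z^2 + 7.3409*z + 7.0247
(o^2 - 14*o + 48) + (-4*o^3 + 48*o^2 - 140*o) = -4*o^3 + 49*o^2 - 154*o + 48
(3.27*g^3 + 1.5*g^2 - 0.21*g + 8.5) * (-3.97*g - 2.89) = -12.9819*g^4 - 15.4053*g^3 - 3.5013*g^2 - 33.1381*g - 24.565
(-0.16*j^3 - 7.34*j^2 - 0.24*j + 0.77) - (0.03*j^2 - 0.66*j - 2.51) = -0.16*j^3 - 7.37*j^2 + 0.42*j + 3.28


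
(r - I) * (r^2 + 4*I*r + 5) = r^3 + 3*I*r^2 + 9*r - 5*I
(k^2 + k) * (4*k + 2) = 4*k^3 + 6*k^2 + 2*k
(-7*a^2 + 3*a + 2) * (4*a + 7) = -28*a^3 - 37*a^2 + 29*a + 14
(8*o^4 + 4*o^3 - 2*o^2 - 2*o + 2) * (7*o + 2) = 56*o^5 + 44*o^4 - 6*o^3 - 18*o^2 + 10*o + 4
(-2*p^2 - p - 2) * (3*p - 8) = -6*p^3 + 13*p^2 + 2*p + 16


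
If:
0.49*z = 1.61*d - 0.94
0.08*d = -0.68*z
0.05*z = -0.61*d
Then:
No Solution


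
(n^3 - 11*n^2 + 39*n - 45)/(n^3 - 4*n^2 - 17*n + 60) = (n - 3)/(n + 4)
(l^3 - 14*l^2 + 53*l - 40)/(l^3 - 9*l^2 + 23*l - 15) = (l - 8)/(l - 3)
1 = 1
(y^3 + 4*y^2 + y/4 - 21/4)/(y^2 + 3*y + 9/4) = (2*y^2 + 5*y - 7)/(2*y + 3)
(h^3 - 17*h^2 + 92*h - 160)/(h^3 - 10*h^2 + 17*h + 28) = (h^2 - 13*h + 40)/(h^2 - 6*h - 7)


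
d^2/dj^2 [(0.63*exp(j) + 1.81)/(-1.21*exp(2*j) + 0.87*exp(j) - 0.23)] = (-0.922383*exp(4*j) - 11.263285*exp(3*j) + 6.768135*exp(2*j) + 0.51884*exp(j) - 0.395508)*exp(j)/(1.771561*exp(6*j) - 3.821301*exp(5*j) + 3.757776*exp(4*j) - 2.111229*exp(3*j) + 0.714288*exp(2*j) - 0.138069*exp(j) + 0.012167)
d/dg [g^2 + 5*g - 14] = 2*g + 5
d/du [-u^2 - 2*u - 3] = -2*u - 2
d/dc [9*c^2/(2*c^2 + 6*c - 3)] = 54*c*(c - 1)/(4*c^4 + 24*c^3 + 24*c^2 - 36*c + 9)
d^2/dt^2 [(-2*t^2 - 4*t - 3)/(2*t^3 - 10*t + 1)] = 4*(-4*t^6 - 24*t^5 - 96*t^4 - 26*t^3 + 114*t^2 + 9*t - 171)/(8*t^9 - 120*t^7 + 12*t^6 + 600*t^5 - 120*t^4 - 994*t^3 + 300*t^2 - 30*t + 1)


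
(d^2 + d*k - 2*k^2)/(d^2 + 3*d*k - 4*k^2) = (d + 2*k)/(d + 4*k)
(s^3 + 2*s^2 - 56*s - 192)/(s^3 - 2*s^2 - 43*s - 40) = (s^2 + 10*s + 24)/(s^2 + 6*s + 5)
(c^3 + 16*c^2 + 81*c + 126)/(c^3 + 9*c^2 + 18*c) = (c + 7)/c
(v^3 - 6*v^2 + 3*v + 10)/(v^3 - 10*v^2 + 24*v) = (v^3 - 6*v^2 + 3*v + 10)/(v*(v^2 - 10*v + 24))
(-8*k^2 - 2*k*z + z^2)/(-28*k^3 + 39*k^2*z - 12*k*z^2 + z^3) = (2*k + z)/(7*k^2 - 8*k*z + z^2)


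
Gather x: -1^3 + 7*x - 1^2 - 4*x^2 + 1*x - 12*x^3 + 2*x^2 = -12*x^3 - 2*x^2 + 8*x - 2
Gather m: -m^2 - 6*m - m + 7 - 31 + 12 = -m^2 - 7*m - 12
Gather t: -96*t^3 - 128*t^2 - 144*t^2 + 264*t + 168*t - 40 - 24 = -96*t^3 - 272*t^2 + 432*t - 64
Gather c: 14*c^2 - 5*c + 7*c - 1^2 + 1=14*c^2 + 2*c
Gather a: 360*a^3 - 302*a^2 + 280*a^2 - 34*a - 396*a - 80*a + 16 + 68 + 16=360*a^3 - 22*a^2 - 510*a + 100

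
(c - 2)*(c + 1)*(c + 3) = c^3 + 2*c^2 - 5*c - 6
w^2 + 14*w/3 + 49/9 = (w + 7/3)^2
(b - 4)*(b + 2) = b^2 - 2*b - 8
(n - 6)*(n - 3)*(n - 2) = n^3 - 11*n^2 + 36*n - 36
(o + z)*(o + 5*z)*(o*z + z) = o^3*z + 6*o^2*z^2 + o^2*z + 5*o*z^3 + 6*o*z^2 + 5*z^3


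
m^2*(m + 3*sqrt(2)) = m^3 + 3*sqrt(2)*m^2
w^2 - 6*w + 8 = (w - 4)*(w - 2)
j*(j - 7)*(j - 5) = j^3 - 12*j^2 + 35*j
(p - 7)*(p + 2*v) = p^2 + 2*p*v - 7*p - 14*v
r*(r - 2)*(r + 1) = r^3 - r^2 - 2*r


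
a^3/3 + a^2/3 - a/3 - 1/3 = (a/3 + 1/3)*(a - 1)*(a + 1)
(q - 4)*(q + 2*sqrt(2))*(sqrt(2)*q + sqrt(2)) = sqrt(2)*q^3 - 3*sqrt(2)*q^2 + 4*q^2 - 12*q - 4*sqrt(2)*q - 16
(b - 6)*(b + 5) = b^2 - b - 30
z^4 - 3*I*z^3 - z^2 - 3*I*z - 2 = (z - 2*I)*(z - I)^2*(z + I)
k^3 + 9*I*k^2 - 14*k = k*(k + 2*I)*(k + 7*I)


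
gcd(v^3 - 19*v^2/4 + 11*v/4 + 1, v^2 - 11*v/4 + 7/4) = v - 1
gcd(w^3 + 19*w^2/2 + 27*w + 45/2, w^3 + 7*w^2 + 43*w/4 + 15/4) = w^2 + 13*w/2 + 15/2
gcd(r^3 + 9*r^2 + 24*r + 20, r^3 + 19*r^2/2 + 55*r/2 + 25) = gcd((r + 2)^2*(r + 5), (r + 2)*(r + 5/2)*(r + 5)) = r^2 + 7*r + 10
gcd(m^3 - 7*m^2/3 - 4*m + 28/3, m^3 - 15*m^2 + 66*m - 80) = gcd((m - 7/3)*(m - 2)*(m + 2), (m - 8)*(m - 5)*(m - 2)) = m - 2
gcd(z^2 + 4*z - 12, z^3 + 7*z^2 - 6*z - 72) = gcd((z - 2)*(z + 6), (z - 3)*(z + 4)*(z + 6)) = z + 6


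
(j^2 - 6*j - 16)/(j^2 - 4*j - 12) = (j - 8)/(j - 6)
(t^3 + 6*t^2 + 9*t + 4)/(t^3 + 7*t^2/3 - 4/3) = 3*(t^2 + 5*t + 4)/(3*t^2 + 4*t - 4)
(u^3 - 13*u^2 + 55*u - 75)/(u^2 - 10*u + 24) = (u^3 - 13*u^2 + 55*u - 75)/(u^2 - 10*u + 24)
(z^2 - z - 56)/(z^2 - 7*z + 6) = (z^2 - z - 56)/(z^2 - 7*z + 6)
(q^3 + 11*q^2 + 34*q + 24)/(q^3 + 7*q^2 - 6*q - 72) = (q + 1)/(q - 3)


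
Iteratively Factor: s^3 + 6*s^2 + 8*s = (s)*(s^2 + 6*s + 8) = s*(s + 2)*(s + 4)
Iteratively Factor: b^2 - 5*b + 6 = (b - 3)*(b - 2)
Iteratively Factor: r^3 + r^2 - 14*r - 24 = (r + 2)*(r^2 - r - 12) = (r + 2)*(r + 3)*(r - 4)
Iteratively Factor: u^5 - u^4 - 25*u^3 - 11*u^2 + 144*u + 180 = (u - 3)*(u^4 + 2*u^3 - 19*u^2 - 68*u - 60) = (u - 5)*(u - 3)*(u^3 + 7*u^2 + 16*u + 12) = (u - 5)*(u - 3)*(u + 3)*(u^2 + 4*u + 4) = (u - 5)*(u - 3)*(u + 2)*(u + 3)*(u + 2)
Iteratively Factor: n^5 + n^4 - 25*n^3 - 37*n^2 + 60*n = (n + 4)*(n^4 - 3*n^3 - 13*n^2 + 15*n) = (n - 5)*(n + 4)*(n^3 + 2*n^2 - 3*n) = (n - 5)*(n + 3)*(n + 4)*(n^2 - n) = (n - 5)*(n - 1)*(n + 3)*(n + 4)*(n)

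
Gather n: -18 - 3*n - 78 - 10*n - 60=-13*n - 156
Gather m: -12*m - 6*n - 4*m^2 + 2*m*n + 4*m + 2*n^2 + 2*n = -4*m^2 + m*(2*n - 8) + 2*n^2 - 4*n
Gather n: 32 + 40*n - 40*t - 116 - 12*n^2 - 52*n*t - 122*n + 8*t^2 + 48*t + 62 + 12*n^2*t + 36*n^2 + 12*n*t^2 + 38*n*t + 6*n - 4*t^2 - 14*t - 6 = n^2*(12*t + 24) + n*(12*t^2 - 14*t - 76) + 4*t^2 - 6*t - 28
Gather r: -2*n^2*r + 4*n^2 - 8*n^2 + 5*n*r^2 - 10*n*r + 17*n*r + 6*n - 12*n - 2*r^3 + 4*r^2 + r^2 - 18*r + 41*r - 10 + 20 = -4*n^2 - 6*n - 2*r^3 + r^2*(5*n + 5) + r*(-2*n^2 + 7*n + 23) + 10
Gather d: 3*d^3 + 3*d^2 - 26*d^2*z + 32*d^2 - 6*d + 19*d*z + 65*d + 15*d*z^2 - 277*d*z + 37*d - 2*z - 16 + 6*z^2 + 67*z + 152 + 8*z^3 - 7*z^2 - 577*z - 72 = 3*d^3 + d^2*(35 - 26*z) + d*(15*z^2 - 258*z + 96) + 8*z^3 - z^2 - 512*z + 64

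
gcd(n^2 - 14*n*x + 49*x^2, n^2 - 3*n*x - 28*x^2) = -n + 7*x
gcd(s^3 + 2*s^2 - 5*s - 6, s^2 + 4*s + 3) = s^2 + 4*s + 3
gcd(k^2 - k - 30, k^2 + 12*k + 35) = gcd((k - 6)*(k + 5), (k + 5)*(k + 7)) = k + 5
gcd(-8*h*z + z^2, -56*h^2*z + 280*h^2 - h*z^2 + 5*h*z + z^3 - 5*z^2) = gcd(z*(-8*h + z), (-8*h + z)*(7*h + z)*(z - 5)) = -8*h + z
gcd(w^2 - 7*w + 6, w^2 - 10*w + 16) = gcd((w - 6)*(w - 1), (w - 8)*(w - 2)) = 1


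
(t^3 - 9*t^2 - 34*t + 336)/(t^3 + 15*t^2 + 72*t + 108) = (t^2 - 15*t + 56)/(t^2 + 9*t + 18)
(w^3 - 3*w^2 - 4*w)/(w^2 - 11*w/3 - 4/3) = 3*w*(w + 1)/(3*w + 1)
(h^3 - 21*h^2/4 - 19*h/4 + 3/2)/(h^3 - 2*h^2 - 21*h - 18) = (h - 1/4)/(h + 3)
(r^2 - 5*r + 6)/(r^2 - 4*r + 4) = (r - 3)/(r - 2)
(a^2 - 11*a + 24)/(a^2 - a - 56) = (a - 3)/(a + 7)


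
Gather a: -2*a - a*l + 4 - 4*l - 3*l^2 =a*(-l - 2) - 3*l^2 - 4*l + 4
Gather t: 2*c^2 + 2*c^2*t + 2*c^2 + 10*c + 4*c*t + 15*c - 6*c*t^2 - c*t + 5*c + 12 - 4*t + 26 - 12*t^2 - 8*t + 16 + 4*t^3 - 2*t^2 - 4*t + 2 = 4*c^2 + 30*c + 4*t^3 + t^2*(-6*c - 14) + t*(2*c^2 + 3*c - 16) + 56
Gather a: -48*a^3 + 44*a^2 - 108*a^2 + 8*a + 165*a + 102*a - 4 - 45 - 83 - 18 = -48*a^3 - 64*a^2 + 275*a - 150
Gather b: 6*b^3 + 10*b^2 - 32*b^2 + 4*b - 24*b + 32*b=6*b^3 - 22*b^2 + 12*b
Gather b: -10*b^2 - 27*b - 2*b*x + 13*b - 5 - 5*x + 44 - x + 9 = -10*b^2 + b*(-2*x - 14) - 6*x + 48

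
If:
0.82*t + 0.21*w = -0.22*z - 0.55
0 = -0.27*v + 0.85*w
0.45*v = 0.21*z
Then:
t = -0.306255380200861*z - 0.670731707317073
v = 0.466666666666667*z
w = 0.148235294117647*z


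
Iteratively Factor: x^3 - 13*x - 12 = (x - 4)*(x^2 + 4*x + 3) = (x - 4)*(x + 1)*(x + 3)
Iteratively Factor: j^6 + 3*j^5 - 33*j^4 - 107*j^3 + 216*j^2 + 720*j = (j)*(j^5 + 3*j^4 - 33*j^3 - 107*j^2 + 216*j + 720) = j*(j + 4)*(j^4 - j^3 - 29*j^2 + 9*j + 180) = j*(j - 3)*(j + 4)*(j^3 + 2*j^2 - 23*j - 60) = j*(j - 5)*(j - 3)*(j + 4)*(j^2 + 7*j + 12) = j*(j - 5)*(j - 3)*(j + 4)^2*(j + 3)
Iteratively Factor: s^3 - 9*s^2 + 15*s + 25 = (s + 1)*(s^2 - 10*s + 25) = (s - 5)*(s + 1)*(s - 5)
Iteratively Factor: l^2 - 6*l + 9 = (l - 3)*(l - 3)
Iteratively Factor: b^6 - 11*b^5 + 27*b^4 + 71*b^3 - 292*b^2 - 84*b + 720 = (b - 4)*(b^5 - 7*b^4 - b^3 + 67*b^2 - 24*b - 180) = (b - 4)*(b + 2)*(b^4 - 9*b^3 + 17*b^2 + 33*b - 90) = (b - 4)*(b - 3)*(b + 2)*(b^3 - 6*b^2 - b + 30) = (b - 4)*(b - 3)*(b + 2)^2*(b^2 - 8*b + 15) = (b - 5)*(b - 4)*(b - 3)*(b + 2)^2*(b - 3)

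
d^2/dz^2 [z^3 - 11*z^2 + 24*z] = 6*z - 22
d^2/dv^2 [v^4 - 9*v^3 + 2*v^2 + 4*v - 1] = 12*v^2 - 54*v + 4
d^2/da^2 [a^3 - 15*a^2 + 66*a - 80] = 6*a - 30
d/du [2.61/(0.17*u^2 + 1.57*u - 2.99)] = (-0.8874*u - 4.0977)/(0.17*u^2 + 1.57*u - 2.99)^2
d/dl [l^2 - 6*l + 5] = 2*l - 6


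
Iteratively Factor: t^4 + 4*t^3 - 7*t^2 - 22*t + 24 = (t + 3)*(t^3 + t^2 - 10*t + 8) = (t - 2)*(t + 3)*(t^2 + 3*t - 4) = (t - 2)*(t + 3)*(t + 4)*(t - 1)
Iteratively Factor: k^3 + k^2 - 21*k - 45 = (k - 5)*(k^2 + 6*k + 9) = (k - 5)*(k + 3)*(k + 3)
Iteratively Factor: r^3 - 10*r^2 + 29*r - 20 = (r - 5)*(r^2 - 5*r + 4) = (r - 5)*(r - 1)*(r - 4)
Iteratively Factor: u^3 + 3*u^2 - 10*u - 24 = (u + 4)*(u^2 - u - 6) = (u - 3)*(u + 4)*(u + 2)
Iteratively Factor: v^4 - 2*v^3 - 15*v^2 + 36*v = (v)*(v^3 - 2*v^2 - 15*v + 36) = v*(v - 3)*(v^2 + v - 12) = v*(v - 3)*(v + 4)*(v - 3)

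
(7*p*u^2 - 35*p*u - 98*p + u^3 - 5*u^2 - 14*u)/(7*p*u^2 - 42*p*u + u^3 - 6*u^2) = (u^2 - 5*u - 14)/(u*(u - 6))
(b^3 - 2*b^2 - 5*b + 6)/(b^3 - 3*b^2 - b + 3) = (b + 2)/(b + 1)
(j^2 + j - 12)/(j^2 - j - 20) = (j - 3)/(j - 5)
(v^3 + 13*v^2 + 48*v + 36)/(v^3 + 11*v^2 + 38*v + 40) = (v^3 + 13*v^2 + 48*v + 36)/(v^3 + 11*v^2 + 38*v + 40)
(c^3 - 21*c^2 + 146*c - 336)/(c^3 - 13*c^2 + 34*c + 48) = (c - 7)/(c + 1)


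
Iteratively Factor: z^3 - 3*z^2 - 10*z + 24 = (z - 2)*(z^2 - z - 12) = (z - 2)*(z + 3)*(z - 4)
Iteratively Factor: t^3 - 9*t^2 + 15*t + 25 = (t - 5)*(t^2 - 4*t - 5) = (t - 5)^2*(t + 1)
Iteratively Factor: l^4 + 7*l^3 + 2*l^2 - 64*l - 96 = (l - 3)*(l^3 + 10*l^2 + 32*l + 32) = (l - 3)*(l + 4)*(l^2 + 6*l + 8) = (l - 3)*(l + 4)^2*(l + 2)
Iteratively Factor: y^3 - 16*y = (y + 4)*(y^2 - 4*y) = (y - 4)*(y + 4)*(y)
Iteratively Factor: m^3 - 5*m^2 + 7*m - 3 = (m - 1)*(m^2 - 4*m + 3) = (m - 1)^2*(m - 3)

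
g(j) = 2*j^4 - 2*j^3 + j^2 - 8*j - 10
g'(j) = 8*j^3 - 6*j^2 + 2*j - 8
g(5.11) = 1072.05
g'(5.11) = 913.01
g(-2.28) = 91.19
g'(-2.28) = -138.57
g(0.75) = -15.65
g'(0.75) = -6.50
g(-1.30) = 12.20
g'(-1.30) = -38.32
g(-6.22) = 3553.32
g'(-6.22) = -2177.71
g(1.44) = -16.82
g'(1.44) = 6.33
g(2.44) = 18.27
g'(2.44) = 77.37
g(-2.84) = 196.71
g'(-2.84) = -245.32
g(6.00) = 2138.00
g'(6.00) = 1516.00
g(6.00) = 2138.00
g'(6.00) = 1516.00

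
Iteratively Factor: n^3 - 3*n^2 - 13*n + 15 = (n - 5)*(n^2 + 2*n - 3) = (n - 5)*(n - 1)*(n + 3)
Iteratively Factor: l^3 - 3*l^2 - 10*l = (l)*(l^2 - 3*l - 10) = l*(l + 2)*(l - 5)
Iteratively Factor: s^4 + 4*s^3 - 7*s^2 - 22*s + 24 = (s - 2)*(s^3 + 6*s^2 + 5*s - 12) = (s - 2)*(s - 1)*(s^2 + 7*s + 12) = (s - 2)*(s - 1)*(s + 4)*(s + 3)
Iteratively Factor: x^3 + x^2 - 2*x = (x + 2)*(x^2 - x) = x*(x + 2)*(x - 1)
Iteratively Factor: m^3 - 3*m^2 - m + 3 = (m - 1)*(m^2 - 2*m - 3) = (m - 1)*(m + 1)*(m - 3)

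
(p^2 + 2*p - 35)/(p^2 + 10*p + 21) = (p - 5)/(p + 3)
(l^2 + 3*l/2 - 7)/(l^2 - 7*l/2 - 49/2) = (l - 2)/(l - 7)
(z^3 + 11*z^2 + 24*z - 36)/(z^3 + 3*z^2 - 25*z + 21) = (z^2 + 12*z + 36)/(z^2 + 4*z - 21)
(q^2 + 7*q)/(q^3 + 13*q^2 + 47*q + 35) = q/(q^2 + 6*q + 5)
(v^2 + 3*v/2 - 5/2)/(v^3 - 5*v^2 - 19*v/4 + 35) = 2*(v - 1)/(2*v^2 - 15*v + 28)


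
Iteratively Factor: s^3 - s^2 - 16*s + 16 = (s - 4)*(s^2 + 3*s - 4) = (s - 4)*(s - 1)*(s + 4)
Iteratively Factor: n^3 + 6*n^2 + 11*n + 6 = (n + 2)*(n^2 + 4*n + 3) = (n + 1)*(n + 2)*(n + 3)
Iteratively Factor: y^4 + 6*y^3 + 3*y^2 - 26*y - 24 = (y + 3)*(y^3 + 3*y^2 - 6*y - 8) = (y + 3)*(y + 4)*(y^2 - y - 2) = (y + 1)*(y + 3)*(y + 4)*(y - 2)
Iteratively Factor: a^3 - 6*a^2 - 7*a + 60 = (a - 4)*(a^2 - 2*a - 15) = (a - 5)*(a - 4)*(a + 3)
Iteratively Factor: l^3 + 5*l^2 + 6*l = (l)*(l^2 + 5*l + 6) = l*(l + 2)*(l + 3)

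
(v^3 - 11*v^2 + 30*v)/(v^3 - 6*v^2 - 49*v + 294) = v*(v - 5)/(v^2 - 49)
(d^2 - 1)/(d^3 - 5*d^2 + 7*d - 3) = (d + 1)/(d^2 - 4*d + 3)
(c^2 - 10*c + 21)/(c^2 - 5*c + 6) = (c - 7)/(c - 2)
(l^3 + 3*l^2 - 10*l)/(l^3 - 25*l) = (l - 2)/(l - 5)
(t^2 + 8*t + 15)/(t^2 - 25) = (t + 3)/(t - 5)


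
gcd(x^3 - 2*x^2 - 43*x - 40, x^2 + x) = x + 1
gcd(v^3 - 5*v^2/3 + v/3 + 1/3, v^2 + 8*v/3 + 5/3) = 1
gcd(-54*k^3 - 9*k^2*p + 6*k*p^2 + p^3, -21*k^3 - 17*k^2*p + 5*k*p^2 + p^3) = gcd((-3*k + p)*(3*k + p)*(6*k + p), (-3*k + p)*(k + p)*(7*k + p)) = -3*k + p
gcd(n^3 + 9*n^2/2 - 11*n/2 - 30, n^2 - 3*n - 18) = n + 3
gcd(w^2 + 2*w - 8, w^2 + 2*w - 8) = w^2 + 2*w - 8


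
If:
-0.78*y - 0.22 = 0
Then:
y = -0.28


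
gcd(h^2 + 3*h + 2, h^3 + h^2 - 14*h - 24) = h + 2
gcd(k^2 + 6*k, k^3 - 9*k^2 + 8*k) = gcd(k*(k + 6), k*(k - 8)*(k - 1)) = k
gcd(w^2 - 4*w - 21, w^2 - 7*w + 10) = 1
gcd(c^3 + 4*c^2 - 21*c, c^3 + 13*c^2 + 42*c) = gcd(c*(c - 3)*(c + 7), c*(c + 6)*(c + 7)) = c^2 + 7*c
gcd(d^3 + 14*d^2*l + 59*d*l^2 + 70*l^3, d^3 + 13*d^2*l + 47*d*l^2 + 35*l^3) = d^2 + 12*d*l + 35*l^2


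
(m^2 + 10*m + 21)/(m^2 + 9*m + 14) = (m + 3)/(m + 2)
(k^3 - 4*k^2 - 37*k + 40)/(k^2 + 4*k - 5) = k - 8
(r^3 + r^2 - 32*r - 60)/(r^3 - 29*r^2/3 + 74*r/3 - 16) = 3*(r^2 + 7*r + 10)/(3*r^2 - 11*r + 8)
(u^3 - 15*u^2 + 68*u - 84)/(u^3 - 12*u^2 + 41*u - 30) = (u^2 - 9*u + 14)/(u^2 - 6*u + 5)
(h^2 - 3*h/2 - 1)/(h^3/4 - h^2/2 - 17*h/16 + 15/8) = 8*(2*h^2 - 3*h - 2)/(4*h^3 - 8*h^2 - 17*h + 30)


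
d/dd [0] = 0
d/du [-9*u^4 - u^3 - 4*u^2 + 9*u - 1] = -36*u^3 - 3*u^2 - 8*u + 9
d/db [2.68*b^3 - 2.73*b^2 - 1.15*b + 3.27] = 8.04*b^2 - 5.46*b - 1.15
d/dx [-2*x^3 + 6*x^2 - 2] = 6*x*(2 - x)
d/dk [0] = 0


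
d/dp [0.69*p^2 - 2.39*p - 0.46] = 1.38*p - 2.39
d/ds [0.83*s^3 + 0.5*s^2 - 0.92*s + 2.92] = 2.49*s^2 + 1.0*s - 0.92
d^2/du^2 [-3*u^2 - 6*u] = -6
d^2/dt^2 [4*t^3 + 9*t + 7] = 24*t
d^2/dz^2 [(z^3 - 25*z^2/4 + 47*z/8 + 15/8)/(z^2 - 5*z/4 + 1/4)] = 20*(-4*z^3 + 60*z^2 - 72*z + 25)/(64*z^6 - 240*z^5 + 348*z^4 - 245*z^3 + 87*z^2 - 15*z + 1)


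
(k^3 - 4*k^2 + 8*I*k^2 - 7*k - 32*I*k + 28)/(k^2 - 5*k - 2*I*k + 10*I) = (k^3 + 4*k^2*(-1 + 2*I) - k*(7 + 32*I) + 28)/(k^2 - k*(5 + 2*I) + 10*I)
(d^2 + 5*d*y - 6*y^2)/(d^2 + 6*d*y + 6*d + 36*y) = (d - y)/(d + 6)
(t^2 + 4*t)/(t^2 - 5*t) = (t + 4)/(t - 5)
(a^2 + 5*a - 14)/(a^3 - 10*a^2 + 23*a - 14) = (a + 7)/(a^2 - 8*a + 7)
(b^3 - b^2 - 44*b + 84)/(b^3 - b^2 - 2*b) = (b^2 + b - 42)/(b*(b + 1))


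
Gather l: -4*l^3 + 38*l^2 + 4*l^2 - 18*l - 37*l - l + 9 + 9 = -4*l^3 + 42*l^2 - 56*l + 18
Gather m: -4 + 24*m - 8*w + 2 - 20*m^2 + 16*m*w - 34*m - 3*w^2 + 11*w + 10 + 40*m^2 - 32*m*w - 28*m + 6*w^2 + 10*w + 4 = 20*m^2 + m*(-16*w - 38) + 3*w^2 + 13*w + 12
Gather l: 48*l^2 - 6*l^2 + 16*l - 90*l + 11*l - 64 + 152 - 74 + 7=42*l^2 - 63*l + 21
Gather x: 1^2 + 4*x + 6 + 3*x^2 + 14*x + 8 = 3*x^2 + 18*x + 15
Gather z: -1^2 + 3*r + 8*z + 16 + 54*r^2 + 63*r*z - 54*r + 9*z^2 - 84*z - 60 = 54*r^2 - 51*r + 9*z^2 + z*(63*r - 76) - 45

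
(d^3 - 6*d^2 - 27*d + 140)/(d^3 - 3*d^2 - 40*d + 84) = (d^2 + d - 20)/(d^2 + 4*d - 12)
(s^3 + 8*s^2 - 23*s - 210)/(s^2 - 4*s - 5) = (s^2 + 13*s + 42)/(s + 1)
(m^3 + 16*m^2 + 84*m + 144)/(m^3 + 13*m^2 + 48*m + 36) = (m + 4)/(m + 1)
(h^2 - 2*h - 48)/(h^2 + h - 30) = (h - 8)/(h - 5)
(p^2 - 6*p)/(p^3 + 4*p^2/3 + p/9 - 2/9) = 9*p*(p - 6)/(9*p^3 + 12*p^2 + p - 2)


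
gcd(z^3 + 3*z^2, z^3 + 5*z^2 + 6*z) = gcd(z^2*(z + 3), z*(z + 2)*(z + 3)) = z^2 + 3*z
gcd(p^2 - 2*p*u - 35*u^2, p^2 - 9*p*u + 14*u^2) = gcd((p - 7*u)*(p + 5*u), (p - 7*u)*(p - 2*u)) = p - 7*u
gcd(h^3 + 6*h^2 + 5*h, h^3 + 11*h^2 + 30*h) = h^2 + 5*h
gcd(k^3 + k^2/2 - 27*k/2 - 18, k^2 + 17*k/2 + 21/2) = k + 3/2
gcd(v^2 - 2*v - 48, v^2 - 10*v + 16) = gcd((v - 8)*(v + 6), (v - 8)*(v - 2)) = v - 8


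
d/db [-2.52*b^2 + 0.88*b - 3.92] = 0.88 - 5.04*b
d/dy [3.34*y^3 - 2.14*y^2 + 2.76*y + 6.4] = 10.02*y^2 - 4.28*y + 2.76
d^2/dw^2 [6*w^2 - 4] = 12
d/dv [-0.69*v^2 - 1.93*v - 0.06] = -1.38*v - 1.93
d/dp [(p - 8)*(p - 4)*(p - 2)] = 3*p^2 - 28*p + 56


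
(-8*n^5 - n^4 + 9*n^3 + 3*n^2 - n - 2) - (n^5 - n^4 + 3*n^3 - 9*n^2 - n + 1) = -9*n^5 + 6*n^3 + 12*n^2 - 3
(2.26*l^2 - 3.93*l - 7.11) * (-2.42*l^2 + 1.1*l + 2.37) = -5.4692*l^4 + 11.9966*l^3 + 18.2394*l^2 - 17.1351*l - 16.8507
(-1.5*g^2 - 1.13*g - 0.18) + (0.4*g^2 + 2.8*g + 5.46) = -1.1*g^2 + 1.67*g + 5.28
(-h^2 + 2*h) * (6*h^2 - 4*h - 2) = -6*h^4 + 16*h^3 - 6*h^2 - 4*h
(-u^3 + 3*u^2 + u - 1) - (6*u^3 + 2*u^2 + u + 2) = -7*u^3 + u^2 - 3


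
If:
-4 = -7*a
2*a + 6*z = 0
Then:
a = 4/7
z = -4/21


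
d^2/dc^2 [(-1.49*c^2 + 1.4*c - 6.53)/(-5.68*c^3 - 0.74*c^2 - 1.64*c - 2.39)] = (96.1419520000001*c^6 - 271.00416*c^5 + 2409.496896*c^4 + 176.904416*c^3 + 598.67658*c^2 - 469.471248*c + 40.025198)/(183.250432*c^9 + 71.622528*c^8 + 168.062112*c^7 + 273.08612*c^6 + 108.798864*c^5 + 143.477172*c^4 + 119.148152*c^3 + 31.965294*c^2 + 28.103532*c + 13.651919)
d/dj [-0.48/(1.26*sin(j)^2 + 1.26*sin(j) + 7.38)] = (1.2096*sin(j) + 0.6048)*cos(j)/(1.26*sin(j)^2 + 1.26*sin(j) + 7.38)^2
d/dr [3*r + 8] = 3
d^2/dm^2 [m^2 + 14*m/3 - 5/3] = 2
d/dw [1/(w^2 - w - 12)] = (1 - 2*w)/(-w^2 + w + 12)^2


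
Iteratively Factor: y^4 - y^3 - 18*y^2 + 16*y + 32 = (y - 2)*(y^3 + y^2 - 16*y - 16) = (y - 4)*(y - 2)*(y^2 + 5*y + 4) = (y - 4)*(y - 2)*(y + 4)*(y + 1)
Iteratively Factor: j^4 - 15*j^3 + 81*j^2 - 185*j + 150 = (j - 2)*(j^3 - 13*j^2 + 55*j - 75) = (j - 5)*(j - 2)*(j^2 - 8*j + 15) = (j - 5)*(j - 3)*(j - 2)*(j - 5)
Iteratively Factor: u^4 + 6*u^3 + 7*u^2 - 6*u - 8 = (u - 1)*(u^3 + 7*u^2 + 14*u + 8) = (u - 1)*(u + 4)*(u^2 + 3*u + 2) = (u - 1)*(u + 1)*(u + 4)*(u + 2)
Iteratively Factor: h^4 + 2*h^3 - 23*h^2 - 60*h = (h - 5)*(h^3 + 7*h^2 + 12*h) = (h - 5)*(h + 4)*(h^2 + 3*h) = h*(h - 5)*(h + 4)*(h + 3)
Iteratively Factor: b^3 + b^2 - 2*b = (b + 2)*(b^2 - b) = b*(b + 2)*(b - 1)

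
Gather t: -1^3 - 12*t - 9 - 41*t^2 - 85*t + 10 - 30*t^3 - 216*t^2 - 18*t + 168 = -30*t^3 - 257*t^2 - 115*t + 168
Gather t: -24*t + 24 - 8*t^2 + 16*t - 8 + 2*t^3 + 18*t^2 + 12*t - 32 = 2*t^3 + 10*t^2 + 4*t - 16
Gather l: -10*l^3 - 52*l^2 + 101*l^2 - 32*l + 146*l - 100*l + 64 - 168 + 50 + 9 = -10*l^3 + 49*l^2 + 14*l - 45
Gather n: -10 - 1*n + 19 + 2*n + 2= n + 11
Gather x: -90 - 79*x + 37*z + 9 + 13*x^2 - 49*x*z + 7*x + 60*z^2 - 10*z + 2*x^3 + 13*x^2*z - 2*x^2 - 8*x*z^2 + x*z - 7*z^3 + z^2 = 2*x^3 + x^2*(13*z + 11) + x*(-8*z^2 - 48*z - 72) - 7*z^3 + 61*z^2 + 27*z - 81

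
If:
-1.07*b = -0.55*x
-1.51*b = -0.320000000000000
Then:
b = 0.21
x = 0.41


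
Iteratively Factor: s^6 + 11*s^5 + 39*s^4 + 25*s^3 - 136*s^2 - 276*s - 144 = (s + 1)*(s^5 + 10*s^4 + 29*s^3 - 4*s^2 - 132*s - 144) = (s + 1)*(s + 2)*(s^4 + 8*s^3 + 13*s^2 - 30*s - 72) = (s - 2)*(s + 1)*(s + 2)*(s^3 + 10*s^2 + 33*s + 36) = (s - 2)*(s + 1)*(s + 2)*(s + 3)*(s^2 + 7*s + 12) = (s - 2)*(s + 1)*(s + 2)*(s + 3)^2*(s + 4)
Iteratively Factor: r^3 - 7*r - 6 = (r - 3)*(r^2 + 3*r + 2) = (r - 3)*(r + 1)*(r + 2)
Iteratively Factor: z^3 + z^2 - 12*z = (z - 3)*(z^2 + 4*z) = (z - 3)*(z + 4)*(z)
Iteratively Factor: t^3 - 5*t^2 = (t)*(t^2 - 5*t) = t*(t - 5)*(t)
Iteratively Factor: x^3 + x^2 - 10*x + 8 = (x + 4)*(x^2 - 3*x + 2) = (x - 1)*(x + 4)*(x - 2)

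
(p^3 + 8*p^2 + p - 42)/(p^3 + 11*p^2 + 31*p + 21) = (p - 2)/(p + 1)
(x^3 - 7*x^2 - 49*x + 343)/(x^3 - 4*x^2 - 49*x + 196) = (x - 7)/(x - 4)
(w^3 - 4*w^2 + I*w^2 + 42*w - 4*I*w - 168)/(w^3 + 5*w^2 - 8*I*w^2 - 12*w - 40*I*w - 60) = (w^2 + w*(-4 + 7*I) - 28*I)/(w^2 + w*(5 - 2*I) - 10*I)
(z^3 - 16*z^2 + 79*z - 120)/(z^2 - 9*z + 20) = (z^2 - 11*z + 24)/(z - 4)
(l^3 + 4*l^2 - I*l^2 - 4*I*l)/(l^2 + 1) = l*(l + 4)/(l + I)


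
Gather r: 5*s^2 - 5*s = 5*s^2 - 5*s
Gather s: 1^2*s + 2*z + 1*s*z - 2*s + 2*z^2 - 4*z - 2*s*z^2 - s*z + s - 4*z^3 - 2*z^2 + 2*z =-2*s*z^2 - 4*z^3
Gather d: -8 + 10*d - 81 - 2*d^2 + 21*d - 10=-2*d^2 + 31*d - 99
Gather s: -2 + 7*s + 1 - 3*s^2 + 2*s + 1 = -3*s^2 + 9*s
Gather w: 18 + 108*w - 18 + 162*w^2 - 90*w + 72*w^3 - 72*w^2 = 72*w^3 + 90*w^2 + 18*w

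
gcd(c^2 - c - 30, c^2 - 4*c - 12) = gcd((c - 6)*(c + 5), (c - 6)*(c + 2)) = c - 6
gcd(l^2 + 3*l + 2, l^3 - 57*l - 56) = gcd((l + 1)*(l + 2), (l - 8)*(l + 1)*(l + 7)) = l + 1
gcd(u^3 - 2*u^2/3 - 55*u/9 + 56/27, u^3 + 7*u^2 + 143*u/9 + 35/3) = u + 7/3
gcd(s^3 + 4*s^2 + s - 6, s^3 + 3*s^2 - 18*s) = 1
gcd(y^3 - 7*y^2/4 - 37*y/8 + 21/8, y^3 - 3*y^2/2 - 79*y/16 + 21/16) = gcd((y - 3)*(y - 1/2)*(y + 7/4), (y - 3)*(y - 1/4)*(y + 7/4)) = y^2 - 5*y/4 - 21/4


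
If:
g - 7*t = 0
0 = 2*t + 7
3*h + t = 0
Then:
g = -49/2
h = 7/6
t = -7/2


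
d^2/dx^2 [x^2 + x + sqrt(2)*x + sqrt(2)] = 2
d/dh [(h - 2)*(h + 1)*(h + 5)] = 3*h^2 + 8*h - 7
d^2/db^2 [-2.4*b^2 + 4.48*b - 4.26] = -4.80000000000000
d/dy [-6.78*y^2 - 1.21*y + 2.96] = -13.56*y - 1.21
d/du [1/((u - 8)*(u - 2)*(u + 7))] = (-(u - 8)*(u - 2) - (u - 8)*(u + 7) - (u - 2)*(u + 7))/((u - 8)^2*(u - 2)^2*(u + 7)^2)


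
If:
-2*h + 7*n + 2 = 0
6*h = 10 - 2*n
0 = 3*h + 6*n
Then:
No Solution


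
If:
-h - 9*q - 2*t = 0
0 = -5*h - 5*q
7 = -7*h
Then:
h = -1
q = 1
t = -4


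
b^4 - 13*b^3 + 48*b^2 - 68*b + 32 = (b - 8)*(b - 2)^2*(b - 1)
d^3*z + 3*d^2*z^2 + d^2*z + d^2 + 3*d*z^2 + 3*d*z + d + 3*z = (d + 1)*(d + 3*z)*(d*z + 1)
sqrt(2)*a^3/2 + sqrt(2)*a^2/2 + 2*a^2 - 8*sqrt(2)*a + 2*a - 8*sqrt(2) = (a - 2*sqrt(2))*(a + 4*sqrt(2))*(sqrt(2)*a/2 + sqrt(2)/2)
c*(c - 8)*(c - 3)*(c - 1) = c^4 - 12*c^3 + 35*c^2 - 24*c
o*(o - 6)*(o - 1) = o^3 - 7*o^2 + 6*o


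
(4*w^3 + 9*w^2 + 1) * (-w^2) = -4*w^5 - 9*w^4 - w^2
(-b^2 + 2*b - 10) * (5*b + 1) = -5*b^3 + 9*b^2 - 48*b - 10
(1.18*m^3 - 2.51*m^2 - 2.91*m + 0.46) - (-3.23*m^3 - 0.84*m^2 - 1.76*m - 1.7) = 4.41*m^3 - 1.67*m^2 - 1.15*m + 2.16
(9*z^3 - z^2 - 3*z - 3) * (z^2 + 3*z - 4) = 9*z^5 + 26*z^4 - 42*z^3 - 8*z^2 + 3*z + 12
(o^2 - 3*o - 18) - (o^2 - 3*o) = -18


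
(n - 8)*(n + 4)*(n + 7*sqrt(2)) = n^3 - 4*n^2 + 7*sqrt(2)*n^2 - 28*sqrt(2)*n - 32*n - 224*sqrt(2)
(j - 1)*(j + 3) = j^2 + 2*j - 3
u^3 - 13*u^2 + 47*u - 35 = (u - 7)*(u - 5)*(u - 1)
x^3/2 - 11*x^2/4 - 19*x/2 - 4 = (x/2 + 1)*(x - 8)*(x + 1/2)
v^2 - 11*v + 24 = (v - 8)*(v - 3)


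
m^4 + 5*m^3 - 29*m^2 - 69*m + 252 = (m - 3)^2*(m + 4)*(m + 7)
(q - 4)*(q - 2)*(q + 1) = q^3 - 5*q^2 + 2*q + 8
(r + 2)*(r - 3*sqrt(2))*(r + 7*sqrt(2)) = r^3 + 2*r^2 + 4*sqrt(2)*r^2 - 42*r + 8*sqrt(2)*r - 84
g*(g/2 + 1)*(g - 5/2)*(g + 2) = g^4/2 + 3*g^3/4 - 3*g^2 - 5*g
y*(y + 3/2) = y^2 + 3*y/2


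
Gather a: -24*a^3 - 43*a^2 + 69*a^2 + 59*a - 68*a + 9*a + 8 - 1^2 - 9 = -24*a^3 + 26*a^2 - 2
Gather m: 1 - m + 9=10 - m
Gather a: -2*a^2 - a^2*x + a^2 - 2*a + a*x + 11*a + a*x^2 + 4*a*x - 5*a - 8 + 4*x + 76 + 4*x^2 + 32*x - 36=a^2*(-x - 1) + a*(x^2 + 5*x + 4) + 4*x^2 + 36*x + 32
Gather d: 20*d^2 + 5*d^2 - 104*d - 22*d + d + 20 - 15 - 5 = 25*d^2 - 125*d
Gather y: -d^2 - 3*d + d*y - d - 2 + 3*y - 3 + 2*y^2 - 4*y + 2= -d^2 - 4*d + 2*y^2 + y*(d - 1) - 3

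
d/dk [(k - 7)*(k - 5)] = 2*k - 12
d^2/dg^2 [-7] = 0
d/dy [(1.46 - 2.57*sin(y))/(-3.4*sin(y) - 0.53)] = 6.3261*cos(y)/(3.4*sin(y) + 0.53)^2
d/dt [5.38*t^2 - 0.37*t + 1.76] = 10.76*t - 0.37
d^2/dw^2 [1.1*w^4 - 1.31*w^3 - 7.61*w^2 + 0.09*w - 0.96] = 13.2*w^2 - 7.86*w - 15.22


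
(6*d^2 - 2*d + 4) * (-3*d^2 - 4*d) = -18*d^4 - 18*d^3 - 4*d^2 - 16*d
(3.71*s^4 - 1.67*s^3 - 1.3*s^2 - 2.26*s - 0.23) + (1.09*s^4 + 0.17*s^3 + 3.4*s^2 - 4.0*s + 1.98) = 4.8*s^4 - 1.5*s^3 + 2.1*s^2 - 6.26*s + 1.75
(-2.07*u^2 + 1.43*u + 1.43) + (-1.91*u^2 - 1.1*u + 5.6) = -3.98*u^2 + 0.33*u + 7.03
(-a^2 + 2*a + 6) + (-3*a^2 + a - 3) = -4*a^2 + 3*a + 3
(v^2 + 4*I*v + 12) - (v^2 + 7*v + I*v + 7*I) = -7*v + 3*I*v + 12 - 7*I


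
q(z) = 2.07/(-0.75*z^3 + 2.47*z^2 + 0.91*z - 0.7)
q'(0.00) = -3.84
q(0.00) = -2.96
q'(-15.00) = 0.00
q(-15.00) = 0.00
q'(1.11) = -1.38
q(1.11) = 0.89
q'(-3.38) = 0.03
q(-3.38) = 0.04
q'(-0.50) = 22.31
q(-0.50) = -4.66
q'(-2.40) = 0.10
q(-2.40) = 0.10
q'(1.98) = -0.16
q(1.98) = 0.42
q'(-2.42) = 0.10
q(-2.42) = 0.09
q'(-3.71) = 0.02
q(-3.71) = 0.03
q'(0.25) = -38.14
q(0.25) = -6.28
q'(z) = 2.07*(2.25*z^2 - 4.94*z - 0.91)/(-0.75*z^3 + 2.47*z^2 + 0.91*z - 0.7)^2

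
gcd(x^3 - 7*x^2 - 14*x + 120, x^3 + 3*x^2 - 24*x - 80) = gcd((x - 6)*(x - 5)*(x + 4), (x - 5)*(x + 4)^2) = x^2 - x - 20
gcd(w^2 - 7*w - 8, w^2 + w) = w + 1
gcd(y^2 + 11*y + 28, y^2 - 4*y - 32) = y + 4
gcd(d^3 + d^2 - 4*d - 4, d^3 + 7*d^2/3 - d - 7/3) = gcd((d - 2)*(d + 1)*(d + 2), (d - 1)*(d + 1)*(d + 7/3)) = d + 1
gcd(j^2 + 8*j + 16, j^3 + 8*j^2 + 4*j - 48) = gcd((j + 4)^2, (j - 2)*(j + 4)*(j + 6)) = j + 4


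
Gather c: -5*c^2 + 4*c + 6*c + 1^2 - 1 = -5*c^2 + 10*c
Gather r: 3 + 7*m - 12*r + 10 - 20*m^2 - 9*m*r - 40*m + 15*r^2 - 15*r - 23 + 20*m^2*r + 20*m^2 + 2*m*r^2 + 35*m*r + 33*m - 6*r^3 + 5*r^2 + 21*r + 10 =-6*r^3 + r^2*(2*m + 20) + r*(20*m^2 + 26*m - 6)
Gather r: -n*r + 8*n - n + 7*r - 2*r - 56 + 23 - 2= 7*n + r*(5 - n) - 35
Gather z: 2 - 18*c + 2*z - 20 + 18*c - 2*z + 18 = 0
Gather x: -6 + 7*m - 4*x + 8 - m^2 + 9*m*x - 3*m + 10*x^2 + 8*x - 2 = -m^2 + 4*m + 10*x^2 + x*(9*m + 4)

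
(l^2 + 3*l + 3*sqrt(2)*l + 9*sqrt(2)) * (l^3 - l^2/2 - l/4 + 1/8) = l^5 + 5*l^4/2 + 3*sqrt(2)*l^4 - 7*l^3/4 + 15*sqrt(2)*l^3/2 - 21*sqrt(2)*l^2/4 - 5*l^2/8 - 15*sqrt(2)*l/8 + 3*l/8 + 9*sqrt(2)/8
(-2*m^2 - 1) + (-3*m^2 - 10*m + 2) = -5*m^2 - 10*m + 1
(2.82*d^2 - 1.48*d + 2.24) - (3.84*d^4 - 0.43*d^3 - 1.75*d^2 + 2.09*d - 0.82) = -3.84*d^4 + 0.43*d^3 + 4.57*d^2 - 3.57*d + 3.06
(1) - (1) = 0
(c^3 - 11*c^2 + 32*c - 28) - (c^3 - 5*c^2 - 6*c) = -6*c^2 + 38*c - 28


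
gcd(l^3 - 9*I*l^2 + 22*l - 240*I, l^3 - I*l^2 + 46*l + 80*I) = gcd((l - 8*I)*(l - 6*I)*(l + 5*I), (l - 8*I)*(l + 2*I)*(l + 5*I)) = l^2 - 3*I*l + 40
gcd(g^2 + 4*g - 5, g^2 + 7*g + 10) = g + 5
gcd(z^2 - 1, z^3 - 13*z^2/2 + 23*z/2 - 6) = z - 1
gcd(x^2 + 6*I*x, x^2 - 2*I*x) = x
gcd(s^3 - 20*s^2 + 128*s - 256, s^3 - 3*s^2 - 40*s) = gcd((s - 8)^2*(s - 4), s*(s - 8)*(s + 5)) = s - 8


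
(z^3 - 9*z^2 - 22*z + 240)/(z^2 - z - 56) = (z^2 - z - 30)/(z + 7)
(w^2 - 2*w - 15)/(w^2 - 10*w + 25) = (w + 3)/(w - 5)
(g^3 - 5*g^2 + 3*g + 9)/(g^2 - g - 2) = (g^2 - 6*g + 9)/(g - 2)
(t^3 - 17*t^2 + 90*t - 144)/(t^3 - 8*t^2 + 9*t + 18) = (t - 8)/(t + 1)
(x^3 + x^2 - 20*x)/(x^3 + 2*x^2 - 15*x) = (x - 4)/(x - 3)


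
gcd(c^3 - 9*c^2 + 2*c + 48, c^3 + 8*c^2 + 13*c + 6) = 1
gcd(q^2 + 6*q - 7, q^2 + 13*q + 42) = q + 7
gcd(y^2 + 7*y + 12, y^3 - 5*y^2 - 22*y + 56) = y + 4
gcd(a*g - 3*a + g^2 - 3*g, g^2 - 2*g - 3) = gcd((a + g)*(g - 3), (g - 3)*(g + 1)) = g - 3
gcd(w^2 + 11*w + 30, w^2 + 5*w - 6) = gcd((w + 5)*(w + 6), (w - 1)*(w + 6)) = w + 6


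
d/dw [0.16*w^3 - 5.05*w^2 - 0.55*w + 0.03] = 0.48*w^2 - 10.1*w - 0.55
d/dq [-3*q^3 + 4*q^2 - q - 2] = -9*q^2 + 8*q - 1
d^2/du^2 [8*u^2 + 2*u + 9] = 16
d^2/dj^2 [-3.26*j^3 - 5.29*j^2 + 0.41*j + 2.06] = -19.56*j - 10.58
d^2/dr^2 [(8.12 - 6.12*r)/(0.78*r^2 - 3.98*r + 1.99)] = (-(1.56*r - 3.98)*(3.12*r - 7.96)*(6.12*r - 8.12) + (28.6416*r - 61.3824)*(0.78*r^2 - 3.98*r + 1.99))/(0.78*r^2 - 3.98*r + 1.99)^3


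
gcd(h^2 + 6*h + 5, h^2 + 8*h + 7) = h + 1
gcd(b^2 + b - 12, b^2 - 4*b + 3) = b - 3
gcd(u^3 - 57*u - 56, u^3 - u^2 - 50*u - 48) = u^2 - 7*u - 8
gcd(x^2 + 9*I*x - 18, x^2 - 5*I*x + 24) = x + 3*I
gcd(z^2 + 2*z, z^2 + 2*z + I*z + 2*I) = z + 2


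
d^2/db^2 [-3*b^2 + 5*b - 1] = -6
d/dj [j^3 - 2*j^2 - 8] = j*(3*j - 4)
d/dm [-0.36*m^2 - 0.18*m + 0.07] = -0.72*m - 0.18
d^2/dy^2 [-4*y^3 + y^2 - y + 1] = 2 - 24*y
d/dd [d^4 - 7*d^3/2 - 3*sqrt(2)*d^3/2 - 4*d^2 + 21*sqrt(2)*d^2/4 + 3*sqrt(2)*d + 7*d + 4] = 4*d^3 - 21*d^2/2 - 9*sqrt(2)*d^2/2 - 8*d + 21*sqrt(2)*d/2 + 3*sqrt(2) + 7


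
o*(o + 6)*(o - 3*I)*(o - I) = o^4 + 6*o^3 - 4*I*o^3 - 3*o^2 - 24*I*o^2 - 18*o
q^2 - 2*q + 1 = (q - 1)^2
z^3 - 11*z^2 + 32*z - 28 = (z - 7)*(z - 2)^2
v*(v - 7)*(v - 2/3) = v^3 - 23*v^2/3 + 14*v/3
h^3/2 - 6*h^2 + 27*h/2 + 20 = (h/2 + 1/2)*(h - 8)*(h - 5)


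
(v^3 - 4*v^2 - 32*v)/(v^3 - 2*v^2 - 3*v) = (-v^2 + 4*v + 32)/(-v^2 + 2*v + 3)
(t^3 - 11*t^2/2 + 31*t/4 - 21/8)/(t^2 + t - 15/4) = (4*t^2 - 16*t + 7)/(2*(2*t + 5))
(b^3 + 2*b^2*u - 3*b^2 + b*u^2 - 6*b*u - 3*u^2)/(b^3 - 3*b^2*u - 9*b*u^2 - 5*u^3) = (3 - b)/(-b + 5*u)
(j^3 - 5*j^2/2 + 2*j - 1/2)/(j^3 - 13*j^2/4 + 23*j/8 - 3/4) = 4*(j^2 - 2*j + 1)/(4*j^2 - 11*j + 6)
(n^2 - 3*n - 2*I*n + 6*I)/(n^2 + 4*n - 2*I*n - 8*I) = (n - 3)/(n + 4)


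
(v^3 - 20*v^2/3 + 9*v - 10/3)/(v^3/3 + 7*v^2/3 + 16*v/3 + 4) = (3*v^3 - 20*v^2 + 27*v - 10)/(v^3 + 7*v^2 + 16*v + 12)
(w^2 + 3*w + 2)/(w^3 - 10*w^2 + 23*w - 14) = (w^2 + 3*w + 2)/(w^3 - 10*w^2 + 23*w - 14)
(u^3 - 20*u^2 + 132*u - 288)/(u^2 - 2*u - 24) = (u^2 - 14*u + 48)/(u + 4)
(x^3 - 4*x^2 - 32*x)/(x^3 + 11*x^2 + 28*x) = (x - 8)/(x + 7)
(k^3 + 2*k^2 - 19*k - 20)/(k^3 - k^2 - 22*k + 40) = (k + 1)/(k - 2)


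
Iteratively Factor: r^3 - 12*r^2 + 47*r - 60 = (r - 3)*(r^2 - 9*r + 20) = (r - 5)*(r - 3)*(r - 4)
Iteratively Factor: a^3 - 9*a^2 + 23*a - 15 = (a - 5)*(a^2 - 4*a + 3) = (a - 5)*(a - 1)*(a - 3)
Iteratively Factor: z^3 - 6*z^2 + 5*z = (z - 1)*(z^2 - 5*z) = z*(z - 1)*(z - 5)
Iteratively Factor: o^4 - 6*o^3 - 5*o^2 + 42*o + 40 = (o - 5)*(o^3 - o^2 - 10*o - 8) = (o - 5)*(o - 4)*(o^2 + 3*o + 2) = (o - 5)*(o - 4)*(o + 1)*(o + 2)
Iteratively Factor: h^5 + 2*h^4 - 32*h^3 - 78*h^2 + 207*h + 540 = (h - 5)*(h^4 + 7*h^3 + 3*h^2 - 63*h - 108) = (h - 5)*(h + 4)*(h^3 + 3*h^2 - 9*h - 27) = (h - 5)*(h + 3)*(h + 4)*(h^2 - 9) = (h - 5)*(h + 3)^2*(h + 4)*(h - 3)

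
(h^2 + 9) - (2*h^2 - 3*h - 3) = -h^2 + 3*h + 12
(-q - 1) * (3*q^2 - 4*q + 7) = -3*q^3 + q^2 - 3*q - 7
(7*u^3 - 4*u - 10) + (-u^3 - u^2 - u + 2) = 6*u^3 - u^2 - 5*u - 8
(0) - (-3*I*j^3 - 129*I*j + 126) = 3*I*j^3 + 129*I*j - 126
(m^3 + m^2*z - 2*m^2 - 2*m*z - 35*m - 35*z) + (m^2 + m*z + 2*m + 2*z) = m^3 + m^2*z - m^2 - m*z - 33*m - 33*z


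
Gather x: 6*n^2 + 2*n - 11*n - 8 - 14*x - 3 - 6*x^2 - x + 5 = 6*n^2 - 9*n - 6*x^2 - 15*x - 6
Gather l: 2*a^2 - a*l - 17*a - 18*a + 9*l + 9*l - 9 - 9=2*a^2 - 35*a + l*(18 - a) - 18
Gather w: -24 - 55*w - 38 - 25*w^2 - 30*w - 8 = -25*w^2 - 85*w - 70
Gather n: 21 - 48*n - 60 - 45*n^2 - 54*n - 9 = -45*n^2 - 102*n - 48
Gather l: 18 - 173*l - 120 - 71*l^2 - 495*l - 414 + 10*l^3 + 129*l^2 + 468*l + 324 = 10*l^3 + 58*l^2 - 200*l - 192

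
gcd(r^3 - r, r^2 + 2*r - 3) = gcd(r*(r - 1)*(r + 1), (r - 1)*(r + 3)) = r - 1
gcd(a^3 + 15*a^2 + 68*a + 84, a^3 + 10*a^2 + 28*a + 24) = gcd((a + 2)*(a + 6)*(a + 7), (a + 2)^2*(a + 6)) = a^2 + 8*a + 12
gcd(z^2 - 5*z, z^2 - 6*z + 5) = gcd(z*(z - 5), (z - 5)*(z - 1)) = z - 5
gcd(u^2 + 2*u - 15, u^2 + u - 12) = u - 3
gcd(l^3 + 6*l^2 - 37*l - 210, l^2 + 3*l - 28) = l + 7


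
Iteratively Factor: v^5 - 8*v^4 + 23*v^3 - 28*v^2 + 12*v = (v)*(v^4 - 8*v^3 + 23*v^2 - 28*v + 12) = v*(v - 2)*(v^3 - 6*v^2 + 11*v - 6) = v*(v - 2)^2*(v^2 - 4*v + 3) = v*(v - 3)*(v - 2)^2*(v - 1)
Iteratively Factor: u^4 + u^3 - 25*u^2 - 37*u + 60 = (u - 5)*(u^3 + 6*u^2 + 5*u - 12) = (u - 5)*(u + 4)*(u^2 + 2*u - 3) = (u - 5)*(u - 1)*(u + 4)*(u + 3)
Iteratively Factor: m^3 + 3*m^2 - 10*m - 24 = (m - 3)*(m^2 + 6*m + 8) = (m - 3)*(m + 4)*(m + 2)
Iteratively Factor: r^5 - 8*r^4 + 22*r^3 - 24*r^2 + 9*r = (r - 3)*(r^4 - 5*r^3 + 7*r^2 - 3*r) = (r - 3)*(r - 1)*(r^3 - 4*r^2 + 3*r) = r*(r - 3)*(r - 1)*(r^2 - 4*r + 3) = r*(r - 3)^2*(r - 1)*(r - 1)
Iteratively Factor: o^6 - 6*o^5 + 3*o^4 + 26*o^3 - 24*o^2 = (o - 1)*(o^5 - 5*o^4 - 2*o^3 + 24*o^2) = (o - 3)*(o - 1)*(o^4 - 2*o^3 - 8*o^2) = (o - 4)*(o - 3)*(o - 1)*(o^3 + 2*o^2) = o*(o - 4)*(o - 3)*(o - 1)*(o^2 + 2*o) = o*(o - 4)*(o - 3)*(o - 1)*(o + 2)*(o)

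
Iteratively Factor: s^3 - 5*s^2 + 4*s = (s)*(s^2 - 5*s + 4) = s*(s - 4)*(s - 1)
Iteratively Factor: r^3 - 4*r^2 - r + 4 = (r - 4)*(r^2 - 1) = (r - 4)*(r + 1)*(r - 1)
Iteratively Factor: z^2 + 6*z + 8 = (z + 2)*(z + 4)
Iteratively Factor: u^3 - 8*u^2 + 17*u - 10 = (u - 1)*(u^2 - 7*u + 10) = (u - 2)*(u - 1)*(u - 5)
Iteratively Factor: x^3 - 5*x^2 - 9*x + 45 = (x + 3)*(x^2 - 8*x + 15) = (x - 3)*(x + 3)*(x - 5)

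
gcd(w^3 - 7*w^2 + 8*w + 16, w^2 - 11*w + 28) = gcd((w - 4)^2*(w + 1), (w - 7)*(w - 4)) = w - 4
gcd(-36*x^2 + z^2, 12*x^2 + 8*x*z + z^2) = 6*x + z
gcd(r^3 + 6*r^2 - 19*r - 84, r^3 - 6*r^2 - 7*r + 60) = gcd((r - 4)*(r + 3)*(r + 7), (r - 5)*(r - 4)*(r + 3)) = r^2 - r - 12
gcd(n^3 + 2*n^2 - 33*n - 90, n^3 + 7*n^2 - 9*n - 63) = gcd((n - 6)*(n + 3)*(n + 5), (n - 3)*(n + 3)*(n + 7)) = n + 3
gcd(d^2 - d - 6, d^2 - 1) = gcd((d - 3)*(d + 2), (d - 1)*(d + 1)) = 1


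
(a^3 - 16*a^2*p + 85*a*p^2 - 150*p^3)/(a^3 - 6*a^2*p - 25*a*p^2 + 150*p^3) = (a - 5*p)/(a + 5*p)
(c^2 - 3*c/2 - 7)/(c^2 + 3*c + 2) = (c - 7/2)/(c + 1)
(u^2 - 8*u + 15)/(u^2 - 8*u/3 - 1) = 3*(u - 5)/(3*u + 1)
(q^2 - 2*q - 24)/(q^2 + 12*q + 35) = (q^2 - 2*q - 24)/(q^2 + 12*q + 35)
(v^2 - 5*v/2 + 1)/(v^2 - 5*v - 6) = (-v^2 + 5*v/2 - 1)/(-v^2 + 5*v + 6)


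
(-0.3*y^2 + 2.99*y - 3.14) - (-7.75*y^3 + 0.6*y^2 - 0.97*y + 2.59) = 7.75*y^3 - 0.9*y^2 + 3.96*y - 5.73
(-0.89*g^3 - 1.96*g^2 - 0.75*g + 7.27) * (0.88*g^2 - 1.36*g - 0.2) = -0.7832*g^5 - 0.5144*g^4 + 2.1836*g^3 + 7.8096*g^2 - 9.7372*g - 1.454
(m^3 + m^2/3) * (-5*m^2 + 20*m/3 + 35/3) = -5*m^5 + 5*m^4 + 125*m^3/9 + 35*m^2/9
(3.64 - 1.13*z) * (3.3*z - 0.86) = -3.729*z^2 + 12.9838*z - 3.1304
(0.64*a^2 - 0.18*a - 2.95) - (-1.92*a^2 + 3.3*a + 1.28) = 2.56*a^2 - 3.48*a - 4.23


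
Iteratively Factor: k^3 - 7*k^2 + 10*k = (k - 2)*(k^2 - 5*k) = (k - 5)*(k - 2)*(k)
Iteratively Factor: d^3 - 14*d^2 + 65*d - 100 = (d - 5)*(d^2 - 9*d + 20) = (d - 5)^2*(d - 4)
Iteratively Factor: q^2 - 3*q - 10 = (q + 2)*(q - 5)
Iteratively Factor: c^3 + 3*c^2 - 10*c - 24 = (c - 3)*(c^2 + 6*c + 8) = (c - 3)*(c + 2)*(c + 4)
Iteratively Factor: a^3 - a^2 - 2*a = (a + 1)*(a^2 - 2*a) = a*(a + 1)*(a - 2)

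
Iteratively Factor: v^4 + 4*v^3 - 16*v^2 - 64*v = (v + 4)*(v^3 - 16*v) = (v - 4)*(v + 4)*(v^2 + 4*v) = v*(v - 4)*(v + 4)*(v + 4)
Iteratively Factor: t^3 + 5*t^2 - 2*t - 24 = (t + 4)*(t^2 + t - 6) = (t + 3)*(t + 4)*(t - 2)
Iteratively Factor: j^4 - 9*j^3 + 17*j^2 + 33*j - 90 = (j + 2)*(j^3 - 11*j^2 + 39*j - 45) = (j - 3)*(j + 2)*(j^2 - 8*j + 15) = (j - 5)*(j - 3)*(j + 2)*(j - 3)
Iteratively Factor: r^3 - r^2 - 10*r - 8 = (r - 4)*(r^2 + 3*r + 2) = (r - 4)*(r + 1)*(r + 2)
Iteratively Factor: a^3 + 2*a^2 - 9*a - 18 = (a + 2)*(a^2 - 9) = (a - 3)*(a + 2)*(a + 3)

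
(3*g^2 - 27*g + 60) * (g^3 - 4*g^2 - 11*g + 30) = 3*g^5 - 39*g^4 + 135*g^3 + 147*g^2 - 1470*g + 1800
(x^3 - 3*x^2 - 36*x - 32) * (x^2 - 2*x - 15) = x^5 - 5*x^4 - 45*x^3 + 85*x^2 + 604*x + 480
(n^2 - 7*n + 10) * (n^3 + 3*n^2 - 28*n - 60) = n^5 - 4*n^4 - 39*n^3 + 166*n^2 + 140*n - 600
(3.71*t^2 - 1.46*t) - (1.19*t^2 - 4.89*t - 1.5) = 2.52*t^2 + 3.43*t + 1.5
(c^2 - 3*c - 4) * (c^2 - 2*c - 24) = c^4 - 5*c^3 - 22*c^2 + 80*c + 96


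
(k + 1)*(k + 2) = k^2 + 3*k + 2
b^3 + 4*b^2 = b^2*(b + 4)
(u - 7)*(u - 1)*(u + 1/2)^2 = u^4 - 7*u^3 - 3*u^2/4 + 5*u + 7/4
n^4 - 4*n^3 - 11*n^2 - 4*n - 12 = (n - 6)*(n + 2)*(n - I)*(n + I)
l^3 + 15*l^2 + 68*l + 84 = (l + 2)*(l + 6)*(l + 7)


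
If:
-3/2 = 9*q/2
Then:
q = -1/3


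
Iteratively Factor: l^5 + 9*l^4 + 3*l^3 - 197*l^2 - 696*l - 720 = (l + 4)*(l^4 + 5*l^3 - 17*l^2 - 129*l - 180) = (l + 4)^2*(l^3 + l^2 - 21*l - 45) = (l - 5)*(l + 4)^2*(l^2 + 6*l + 9) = (l - 5)*(l + 3)*(l + 4)^2*(l + 3)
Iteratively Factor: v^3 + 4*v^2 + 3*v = (v)*(v^2 + 4*v + 3) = v*(v + 3)*(v + 1)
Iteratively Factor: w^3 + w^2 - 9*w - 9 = (w - 3)*(w^2 + 4*w + 3) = (w - 3)*(w + 1)*(w + 3)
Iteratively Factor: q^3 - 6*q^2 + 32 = (q + 2)*(q^2 - 8*q + 16) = (q - 4)*(q + 2)*(q - 4)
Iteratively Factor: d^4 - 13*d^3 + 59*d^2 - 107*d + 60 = (d - 4)*(d^3 - 9*d^2 + 23*d - 15) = (d - 4)*(d - 1)*(d^2 - 8*d + 15) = (d - 4)*(d - 3)*(d - 1)*(d - 5)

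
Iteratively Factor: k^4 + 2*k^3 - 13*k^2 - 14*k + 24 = (k - 1)*(k^3 + 3*k^2 - 10*k - 24) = (k - 1)*(k + 2)*(k^2 + k - 12) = (k - 3)*(k - 1)*(k + 2)*(k + 4)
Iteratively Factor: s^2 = (s)*(s)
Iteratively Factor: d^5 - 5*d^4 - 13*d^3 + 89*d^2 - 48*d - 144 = (d - 3)*(d^4 - 2*d^3 - 19*d^2 + 32*d + 48) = (d - 3)*(d + 4)*(d^3 - 6*d^2 + 5*d + 12) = (d - 4)*(d - 3)*(d + 4)*(d^2 - 2*d - 3) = (d - 4)*(d - 3)*(d + 1)*(d + 4)*(d - 3)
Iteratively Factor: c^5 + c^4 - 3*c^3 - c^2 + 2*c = (c + 2)*(c^4 - c^3 - c^2 + c) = (c + 1)*(c + 2)*(c^3 - 2*c^2 + c) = (c - 1)*(c + 1)*(c + 2)*(c^2 - c) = c*(c - 1)*(c + 1)*(c + 2)*(c - 1)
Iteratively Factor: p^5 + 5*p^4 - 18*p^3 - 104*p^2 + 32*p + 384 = (p + 3)*(p^4 + 2*p^3 - 24*p^2 - 32*p + 128) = (p - 2)*(p + 3)*(p^3 + 4*p^2 - 16*p - 64) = (p - 2)*(p + 3)*(p + 4)*(p^2 - 16) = (p - 2)*(p + 3)*(p + 4)^2*(p - 4)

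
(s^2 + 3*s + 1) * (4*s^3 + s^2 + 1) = 4*s^5 + 13*s^4 + 7*s^3 + 2*s^2 + 3*s + 1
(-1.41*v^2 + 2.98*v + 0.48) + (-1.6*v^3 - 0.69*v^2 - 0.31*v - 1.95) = -1.6*v^3 - 2.1*v^2 + 2.67*v - 1.47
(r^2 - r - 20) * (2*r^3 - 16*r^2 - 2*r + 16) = 2*r^5 - 18*r^4 - 26*r^3 + 338*r^2 + 24*r - 320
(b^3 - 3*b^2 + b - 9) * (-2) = -2*b^3 + 6*b^2 - 2*b + 18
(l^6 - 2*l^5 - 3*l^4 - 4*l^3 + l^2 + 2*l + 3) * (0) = 0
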